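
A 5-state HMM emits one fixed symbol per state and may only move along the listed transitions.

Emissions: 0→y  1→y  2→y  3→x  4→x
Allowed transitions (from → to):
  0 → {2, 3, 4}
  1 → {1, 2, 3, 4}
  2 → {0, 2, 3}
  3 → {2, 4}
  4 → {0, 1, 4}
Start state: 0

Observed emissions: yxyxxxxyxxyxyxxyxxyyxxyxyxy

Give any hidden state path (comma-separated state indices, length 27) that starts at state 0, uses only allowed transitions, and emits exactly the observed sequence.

0,4,1,3,4,4,4,1,3,4,0,4,0,4,4,0,4,4,1,2,3,4,0,3,2,3,2

  0: obs=y cand={0,1,2} pick 0 [start]
  1: obs=x cand={3,4} pick 4 [0->4 ok]
  2: obs=y cand={0,1,2} pick 1 [4->1 ok]
  3: obs=x cand={3,4} pick 3 [1->3 ok]
  4: obs=x cand={3,4} pick 4 [3->4 ok]
  5: obs=x cand={3,4} pick 4 [4->4 ok]
  6: obs=x cand={3,4} pick 4 [4->4 ok]
  7: obs=y cand={0,1,2} pick 1 [4->1 ok]
  8: obs=x cand={3,4} pick 3 [1->3 ok]
  9: obs=x cand={3,4} pick 4 [3->4 ok]
  10: obs=y cand={0,1,2} pick 0 [4->0 ok]
  11: obs=x cand={3,4} pick 4 [0->4 ok]
  12: obs=y cand={0,1,2} pick 0 [4->0 ok]
  13: obs=x cand={3,4} pick 4 [0->4 ok]
  14: obs=x cand={3,4} pick 4 [4->4 ok]
  15: obs=y cand={0,1,2} pick 0 [4->0 ok]
  16: obs=x cand={3,4} pick 4 [0->4 ok]
  17: obs=x cand={3,4} pick 4 [4->4 ok]
  18: obs=y cand={0,1,2} pick 1 [4->1 ok]
  19: obs=y cand={0,1,2} pick 2 [1->2 ok]
  20: obs=x cand={3,4} pick 3 [2->3 ok]
  21: obs=x cand={3,4} pick 4 [3->4 ok]
  22: obs=y cand={0,1,2} pick 0 [4->0 ok]
  23: obs=x cand={3,4} pick 3 [0->3 ok]
  24: obs=y cand={0,1,2} pick 2 [3->2 ok]
  25: obs=x cand={3,4} pick 3 [2->3 ok]
  26: obs=y cand={0,1,2} pick 2 [3->2 ok]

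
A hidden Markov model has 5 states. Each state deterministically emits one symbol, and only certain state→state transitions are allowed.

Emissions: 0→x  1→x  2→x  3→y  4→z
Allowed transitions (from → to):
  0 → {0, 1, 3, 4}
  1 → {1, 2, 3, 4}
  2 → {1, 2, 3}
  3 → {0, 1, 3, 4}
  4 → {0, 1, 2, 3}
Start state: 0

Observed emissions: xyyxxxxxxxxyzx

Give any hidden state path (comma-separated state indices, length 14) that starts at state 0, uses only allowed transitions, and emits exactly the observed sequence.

  t0 'x' -> {0,1,2}, take 0 (start)
  t1 'y' -> {3}, take 3 (0->3 ok)
  t2 'y' -> {3}, take 3 (3->3 ok)
  t3 'x' -> {0,1,2}, take 1 (3->1 ok)
  t4 'x' -> {0,1,2}, take 2 (1->2 ok)
  t5 'x' -> {0,1,2}, take 1 (2->1 ok)
  t6 'x' -> {0,1,2}, take 1 (1->1 ok)
  t7 'x' -> {0,1,2}, take 1 (1->1 ok)
  t8 'x' -> {0,1,2}, take 1 (1->1 ok)
  t9 'x' -> {0,1,2}, take 1 (1->1 ok)
  t10 'x' -> {0,1,2}, take 1 (1->1 ok)
  t11 'y' -> {3}, take 3 (1->3 ok)
  t12 'z' -> {4}, take 4 (3->4 ok)
  t13 'x' -> {0,1,2}, take 0 (4->0 ok)

0,3,3,1,2,1,1,1,1,1,1,3,4,0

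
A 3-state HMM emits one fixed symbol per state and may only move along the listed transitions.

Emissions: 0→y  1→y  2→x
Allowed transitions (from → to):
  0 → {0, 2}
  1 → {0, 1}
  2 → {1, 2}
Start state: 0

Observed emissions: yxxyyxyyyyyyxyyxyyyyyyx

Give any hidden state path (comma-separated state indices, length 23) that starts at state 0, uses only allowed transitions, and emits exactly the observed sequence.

0,2,2,1,0,2,1,1,1,1,0,0,2,1,0,2,1,1,1,1,1,0,2

  t0 'y' -> {0,1}, take 0 (start)
  t1 'x' -> {2}, take 2 (0->2 ok)
  t2 'x' -> {2}, take 2 (2->2 ok)
  t3 'y' -> {0,1}, take 1 (2->1 ok)
  t4 'y' -> {0,1}, take 0 (1->0 ok)
  t5 'x' -> {2}, take 2 (0->2 ok)
  t6 'y' -> {0,1}, take 1 (2->1 ok)
  t7 'y' -> {0,1}, take 1 (1->1 ok)
  t8 'y' -> {0,1}, take 1 (1->1 ok)
  t9 'y' -> {0,1}, take 1 (1->1 ok)
  t10 'y' -> {0,1}, take 0 (1->0 ok)
  t11 'y' -> {0,1}, take 0 (0->0 ok)
  t12 'x' -> {2}, take 2 (0->2 ok)
  t13 'y' -> {0,1}, take 1 (2->1 ok)
  t14 'y' -> {0,1}, take 0 (1->0 ok)
  t15 'x' -> {2}, take 2 (0->2 ok)
  t16 'y' -> {0,1}, take 1 (2->1 ok)
  t17 'y' -> {0,1}, take 1 (1->1 ok)
  t18 'y' -> {0,1}, take 1 (1->1 ok)
  t19 'y' -> {0,1}, take 1 (1->1 ok)
  t20 'y' -> {0,1}, take 1 (1->1 ok)
  t21 'y' -> {0,1}, take 0 (1->0 ok)
  t22 'x' -> {2}, take 2 (0->2 ok)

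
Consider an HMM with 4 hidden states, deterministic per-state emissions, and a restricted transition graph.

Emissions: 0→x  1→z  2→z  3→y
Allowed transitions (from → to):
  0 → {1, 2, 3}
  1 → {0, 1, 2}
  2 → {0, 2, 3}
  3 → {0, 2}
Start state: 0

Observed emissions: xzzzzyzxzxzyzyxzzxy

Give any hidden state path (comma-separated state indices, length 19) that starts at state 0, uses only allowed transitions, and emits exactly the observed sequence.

0,1,1,1,2,3,2,0,1,0,2,3,2,3,0,1,1,0,3

  [0] x  {0}  => 0  start
  [1] z  {1,2}  => 1  0->1 ok
  [2] z  {1,2}  => 1  1->1 ok
  [3] z  {1,2}  => 1  1->1 ok
  [4] z  {1,2}  => 2  1->2 ok
  [5] y  {3}  => 3  2->3 ok
  [6] z  {1,2}  => 2  3->2 ok
  [7] x  {0}  => 0  2->0 ok
  [8] z  {1,2}  => 1  0->1 ok
  [9] x  {0}  => 0  1->0 ok
  [10] z  {1,2}  => 2  0->2 ok
  [11] y  {3}  => 3  2->3 ok
  [12] z  {1,2}  => 2  3->2 ok
  [13] y  {3}  => 3  2->3 ok
  [14] x  {0}  => 0  3->0 ok
  [15] z  {1,2}  => 1  0->1 ok
  [16] z  {1,2}  => 1  1->1 ok
  [17] x  {0}  => 0  1->0 ok
  [18] y  {3}  => 3  0->3 ok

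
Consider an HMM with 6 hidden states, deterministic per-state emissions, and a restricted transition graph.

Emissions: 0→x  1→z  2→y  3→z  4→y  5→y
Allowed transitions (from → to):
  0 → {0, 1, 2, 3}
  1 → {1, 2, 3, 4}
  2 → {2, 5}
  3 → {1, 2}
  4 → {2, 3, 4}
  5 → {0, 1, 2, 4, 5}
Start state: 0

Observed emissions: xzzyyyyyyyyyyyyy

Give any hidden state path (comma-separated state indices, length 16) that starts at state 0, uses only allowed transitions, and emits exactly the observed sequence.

  t0 'x' -> {0}, take 0 (start)
  t1 'z' -> {1,3}, take 3 (0->3 ok)
  t2 'z' -> {1,3}, take 1 (3->1 ok)
  t3 'y' -> {2,4,5}, take 4 (1->4 ok)
  t4 'y' -> {2,4,5}, take 2 (4->2 ok)
  t5 'y' -> {2,4,5}, take 5 (2->5 ok)
  t6 'y' -> {2,4,5}, take 5 (5->5 ok)
  t7 'y' -> {2,4,5}, take 4 (5->4 ok)
  t8 'y' -> {2,4,5}, take 2 (4->2 ok)
  t9 'y' -> {2,4,5}, take 2 (2->2 ok)
  t10 'y' -> {2,4,5}, take 2 (2->2 ok)
  t11 'y' -> {2,4,5}, take 2 (2->2 ok)
  t12 'y' -> {2,4,5}, take 2 (2->2 ok)
  t13 'y' -> {2,4,5}, take 2 (2->2 ok)
  t14 'y' -> {2,4,5}, take 5 (2->5 ok)
  t15 'y' -> {2,4,5}, take 2 (5->2 ok)

0,3,1,4,2,5,5,4,2,2,2,2,2,2,5,2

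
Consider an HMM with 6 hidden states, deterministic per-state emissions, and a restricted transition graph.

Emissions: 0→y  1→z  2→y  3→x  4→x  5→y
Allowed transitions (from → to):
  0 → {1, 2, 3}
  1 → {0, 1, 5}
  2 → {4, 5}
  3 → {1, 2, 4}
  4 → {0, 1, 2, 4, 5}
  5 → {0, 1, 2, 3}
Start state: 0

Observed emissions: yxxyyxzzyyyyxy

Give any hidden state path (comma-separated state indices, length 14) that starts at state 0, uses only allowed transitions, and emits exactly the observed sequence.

0,3,4,5,2,4,1,1,0,2,5,2,4,2

  [0] y  {0,2,5}  => 0  start
  [1] x  {3,4}  => 3  0->3 ok
  [2] x  {3,4}  => 4  3->4 ok
  [3] y  {0,2,5}  => 5  4->5 ok
  [4] y  {0,2,5}  => 2  5->2 ok
  [5] x  {3,4}  => 4  2->4 ok
  [6] z  {1}  => 1  4->1 ok
  [7] z  {1}  => 1  1->1 ok
  [8] y  {0,2,5}  => 0  1->0 ok
  [9] y  {0,2,5}  => 2  0->2 ok
  [10] y  {0,2,5}  => 5  2->5 ok
  [11] y  {0,2,5}  => 2  5->2 ok
  [12] x  {3,4}  => 4  2->4 ok
  [13] y  {0,2,5}  => 2  4->2 ok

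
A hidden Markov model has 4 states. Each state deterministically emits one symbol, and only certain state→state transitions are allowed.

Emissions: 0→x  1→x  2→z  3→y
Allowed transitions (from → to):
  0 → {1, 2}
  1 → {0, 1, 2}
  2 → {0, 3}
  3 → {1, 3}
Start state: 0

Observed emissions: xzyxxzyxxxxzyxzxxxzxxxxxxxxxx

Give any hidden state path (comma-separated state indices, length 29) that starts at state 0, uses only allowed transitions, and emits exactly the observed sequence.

0,2,3,1,1,2,3,1,0,1,0,2,3,1,2,0,1,0,2,0,1,0,1,1,0,1,1,1,1

  0: obs=x cand={0,1} pick 0 [start]
  1: obs=z cand={2} pick 2 [0->2 ok]
  2: obs=y cand={3} pick 3 [2->3 ok]
  3: obs=x cand={0,1} pick 1 [3->1 ok]
  4: obs=x cand={0,1} pick 1 [1->1 ok]
  5: obs=z cand={2} pick 2 [1->2 ok]
  6: obs=y cand={3} pick 3 [2->3 ok]
  7: obs=x cand={0,1} pick 1 [3->1 ok]
  8: obs=x cand={0,1} pick 0 [1->0 ok]
  9: obs=x cand={0,1} pick 1 [0->1 ok]
  10: obs=x cand={0,1} pick 0 [1->0 ok]
  11: obs=z cand={2} pick 2 [0->2 ok]
  12: obs=y cand={3} pick 3 [2->3 ok]
  13: obs=x cand={0,1} pick 1 [3->1 ok]
  14: obs=z cand={2} pick 2 [1->2 ok]
  15: obs=x cand={0,1} pick 0 [2->0 ok]
  16: obs=x cand={0,1} pick 1 [0->1 ok]
  17: obs=x cand={0,1} pick 0 [1->0 ok]
  18: obs=z cand={2} pick 2 [0->2 ok]
  19: obs=x cand={0,1} pick 0 [2->0 ok]
  20: obs=x cand={0,1} pick 1 [0->1 ok]
  21: obs=x cand={0,1} pick 0 [1->0 ok]
  22: obs=x cand={0,1} pick 1 [0->1 ok]
  23: obs=x cand={0,1} pick 1 [1->1 ok]
  24: obs=x cand={0,1} pick 0 [1->0 ok]
  25: obs=x cand={0,1} pick 1 [0->1 ok]
  26: obs=x cand={0,1} pick 1 [1->1 ok]
  27: obs=x cand={0,1} pick 1 [1->1 ok]
  28: obs=x cand={0,1} pick 1 [1->1 ok]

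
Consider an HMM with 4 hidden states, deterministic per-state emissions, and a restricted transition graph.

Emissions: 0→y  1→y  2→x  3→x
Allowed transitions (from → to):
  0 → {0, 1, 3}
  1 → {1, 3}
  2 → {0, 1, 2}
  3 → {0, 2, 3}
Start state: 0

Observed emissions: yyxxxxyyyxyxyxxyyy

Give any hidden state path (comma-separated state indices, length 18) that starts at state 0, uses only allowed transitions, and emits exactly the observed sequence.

  t0 'y' -> {0,1}, take 0 (start)
  t1 'y' -> {0,1}, take 1 (0->1 ok)
  t2 'x' -> {2,3}, take 3 (1->3 ok)
  t3 'x' -> {2,3}, take 2 (3->2 ok)
  t4 'x' -> {2,3}, take 2 (2->2 ok)
  t5 'x' -> {2,3}, take 2 (2->2 ok)
  t6 'y' -> {0,1}, take 0 (2->0 ok)
  t7 'y' -> {0,1}, take 0 (0->0 ok)
  t8 'y' -> {0,1}, take 1 (0->1 ok)
  t9 'x' -> {2,3}, take 3 (1->3 ok)
  t10 'y' -> {0,1}, take 0 (3->0 ok)
  t11 'x' -> {2,3}, take 3 (0->3 ok)
  t12 'y' -> {0,1}, take 0 (3->0 ok)
  t13 'x' -> {2,3}, take 3 (0->3 ok)
  t14 'x' -> {2,3}, take 3 (3->3 ok)
  t15 'y' -> {0,1}, take 0 (3->0 ok)
  t16 'y' -> {0,1}, take 1 (0->1 ok)
  t17 'y' -> {0,1}, take 1 (1->1 ok)

0,1,3,2,2,2,0,0,1,3,0,3,0,3,3,0,1,1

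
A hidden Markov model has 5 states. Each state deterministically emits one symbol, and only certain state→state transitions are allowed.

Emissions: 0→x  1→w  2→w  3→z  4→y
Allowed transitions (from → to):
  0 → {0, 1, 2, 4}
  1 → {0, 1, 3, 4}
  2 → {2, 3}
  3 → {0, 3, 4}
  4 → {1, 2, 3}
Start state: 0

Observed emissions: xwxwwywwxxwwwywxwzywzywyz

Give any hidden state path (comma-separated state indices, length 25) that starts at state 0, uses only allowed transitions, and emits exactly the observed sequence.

  0: obs=x cand={0} pick 0 [start]
  1: obs=w cand={1,2} pick 1 [0->1 ok]
  2: obs=x cand={0} pick 0 [1->0 ok]
  3: obs=w cand={1,2} pick 1 [0->1 ok]
  4: obs=w cand={1,2} pick 1 [1->1 ok]
  5: obs=y cand={4} pick 4 [1->4 ok]
  6: obs=w cand={1,2} pick 1 [4->1 ok]
  7: obs=w cand={1,2} pick 1 [1->1 ok]
  8: obs=x cand={0} pick 0 [1->0 ok]
  9: obs=x cand={0} pick 0 [0->0 ok]
  10: obs=w cand={1,2} pick 1 [0->1 ok]
  11: obs=w cand={1,2} pick 1 [1->1 ok]
  12: obs=w cand={1,2} pick 1 [1->1 ok]
  13: obs=y cand={4} pick 4 [1->4 ok]
  14: obs=w cand={1,2} pick 1 [4->1 ok]
  15: obs=x cand={0} pick 0 [1->0 ok]
  16: obs=w cand={1,2} pick 2 [0->2 ok]
  17: obs=z cand={3} pick 3 [2->3 ok]
  18: obs=y cand={4} pick 4 [3->4 ok]
  19: obs=w cand={1,2} pick 2 [4->2 ok]
  20: obs=z cand={3} pick 3 [2->3 ok]
  21: obs=y cand={4} pick 4 [3->4 ok]
  22: obs=w cand={1,2} pick 1 [4->1 ok]
  23: obs=y cand={4} pick 4 [1->4 ok]
  24: obs=z cand={3} pick 3 [4->3 ok]

0,1,0,1,1,4,1,1,0,0,1,1,1,4,1,0,2,3,4,2,3,4,1,4,3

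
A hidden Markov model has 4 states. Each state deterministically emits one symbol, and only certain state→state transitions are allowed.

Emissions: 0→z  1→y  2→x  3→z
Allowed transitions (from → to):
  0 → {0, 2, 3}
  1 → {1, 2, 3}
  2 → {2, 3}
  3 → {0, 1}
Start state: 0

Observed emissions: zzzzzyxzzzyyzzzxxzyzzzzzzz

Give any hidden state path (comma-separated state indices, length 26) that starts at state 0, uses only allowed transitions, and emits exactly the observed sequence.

0,0,3,0,3,1,2,3,0,3,1,1,3,0,0,2,2,3,1,3,0,0,0,0,0,0

  [0] z  {0,3}  => 0  start
  [1] z  {0,3}  => 0  0->0 ok
  [2] z  {0,3}  => 3  0->3 ok
  [3] z  {0,3}  => 0  3->0 ok
  [4] z  {0,3}  => 3  0->3 ok
  [5] y  {1}  => 1  3->1 ok
  [6] x  {2}  => 2  1->2 ok
  [7] z  {0,3}  => 3  2->3 ok
  [8] z  {0,3}  => 0  3->0 ok
  [9] z  {0,3}  => 3  0->3 ok
  [10] y  {1}  => 1  3->1 ok
  [11] y  {1}  => 1  1->1 ok
  [12] z  {0,3}  => 3  1->3 ok
  [13] z  {0,3}  => 0  3->0 ok
  [14] z  {0,3}  => 0  0->0 ok
  [15] x  {2}  => 2  0->2 ok
  [16] x  {2}  => 2  2->2 ok
  [17] z  {0,3}  => 3  2->3 ok
  [18] y  {1}  => 1  3->1 ok
  [19] z  {0,3}  => 3  1->3 ok
  [20] z  {0,3}  => 0  3->0 ok
  [21] z  {0,3}  => 0  0->0 ok
  [22] z  {0,3}  => 0  0->0 ok
  [23] z  {0,3}  => 0  0->0 ok
  [24] z  {0,3}  => 0  0->0 ok
  [25] z  {0,3}  => 0  0->0 ok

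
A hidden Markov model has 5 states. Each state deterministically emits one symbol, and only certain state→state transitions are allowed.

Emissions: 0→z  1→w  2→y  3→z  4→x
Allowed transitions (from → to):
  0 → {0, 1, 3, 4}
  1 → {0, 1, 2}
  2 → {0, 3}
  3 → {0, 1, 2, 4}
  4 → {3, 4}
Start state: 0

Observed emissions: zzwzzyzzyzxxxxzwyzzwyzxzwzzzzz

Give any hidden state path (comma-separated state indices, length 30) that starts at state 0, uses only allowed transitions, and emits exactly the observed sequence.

0,3,1,0,3,2,0,3,2,3,4,4,4,4,3,1,2,0,0,1,2,3,4,3,1,0,0,3,0,3

  [0] z  {0,3}  => 0  start
  [1] z  {0,3}  => 3  0->3 ok
  [2] w  {1}  => 1  3->1 ok
  [3] z  {0,3}  => 0  1->0 ok
  [4] z  {0,3}  => 3  0->3 ok
  [5] y  {2}  => 2  3->2 ok
  [6] z  {0,3}  => 0  2->0 ok
  [7] z  {0,3}  => 3  0->3 ok
  [8] y  {2}  => 2  3->2 ok
  [9] z  {0,3}  => 3  2->3 ok
  [10] x  {4}  => 4  3->4 ok
  [11] x  {4}  => 4  4->4 ok
  [12] x  {4}  => 4  4->4 ok
  [13] x  {4}  => 4  4->4 ok
  [14] z  {0,3}  => 3  4->3 ok
  [15] w  {1}  => 1  3->1 ok
  [16] y  {2}  => 2  1->2 ok
  [17] z  {0,3}  => 0  2->0 ok
  [18] z  {0,3}  => 0  0->0 ok
  [19] w  {1}  => 1  0->1 ok
  [20] y  {2}  => 2  1->2 ok
  [21] z  {0,3}  => 3  2->3 ok
  [22] x  {4}  => 4  3->4 ok
  [23] z  {0,3}  => 3  4->3 ok
  [24] w  {1}  => 1  3->1 ok
  [25] z  {0,3}  => 0  1->0 ok
  [26] z  {0,3}  => 0  0->0 ok
  [27] z  {0,3}  => 3  0->3 ok
  [28] z  {0,3}  => 0  3->0 ok
  [29] z  {0,3}  => 3  0->3 ok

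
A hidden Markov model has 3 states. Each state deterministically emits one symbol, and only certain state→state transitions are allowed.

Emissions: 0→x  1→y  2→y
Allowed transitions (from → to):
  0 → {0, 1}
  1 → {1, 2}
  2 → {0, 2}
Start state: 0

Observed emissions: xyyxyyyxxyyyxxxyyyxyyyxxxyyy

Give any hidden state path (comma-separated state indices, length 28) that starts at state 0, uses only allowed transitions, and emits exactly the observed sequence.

0,1,2,0,1,2,2,0,0,1,1,2,0,0,0,1,1,2,0,1,2,2,0,0,0,1,1,2

  0: obs=x cand={0} pick 0 [start]
  1: obs=y cand={1,2} pick 1 [0->1 ok]
  2: obs=y cand={1,2} pick 2 [1->2 ok]
  3: obs=x cand={0} pick 0 [2->0 ok]
  4: obs=y cand={1,2} pick 1 [0->1 ok]
  5: obs=y cand={1,2} pick 2 [1->2 ok]
  6: obs=y cand={1,2} pick 2 [2->2 ok]
  7: obs=x cand={0} pick 0 [2->0 ok]
  8: obs=x cand={0} pick 0 [0->0 ok]
  9: obs=y cand={1,2} pick 1 [0->1 ok]
  10: obs=y cand={1,2} pick 1 [1->1 ok]
  11: obs=y cand={1,2} pick 2 [1->2 ok]
  12: obs=x cand={0} pick 0 [2->0 ok]
  13: obs=x cand={0} pick 0 [0->0 ok]
  14: obs=x cand={0} pick 0 [0->0 ok]
  15: obs=y cand={1,2} pick 1 [0->1 ok]
  16: obs=y cand={1,2} pick 1 [1->1 ok]
  17: obs=y cand={1,2} pick 2 [1->2 ok]
  18: obs=x cand={0} pick 0 [2->0 ok]
  19: obs=y cand={1,2} pick 1 [0->1 ok]
  20: obs=y cand={1,2} pick 2 [1->2 ok]
  21: obs=y cand={1,2} pick 2 [2->2 ok]
  22: obs=x cand={0} pick 0 [2->0 ok]
  23: obs=x cand={0} pick 0 [0->0 ok]
  24: obs=x cand={0} pick 0 [0->0 ok]
  25: obs=y cand={1,2} pick 1 [0->1 ok]
  26: obs=y cand={1,2} pick 1 [1->1 ok]
  27: obs=y cand={1,2} pick 2 [1->2 ok]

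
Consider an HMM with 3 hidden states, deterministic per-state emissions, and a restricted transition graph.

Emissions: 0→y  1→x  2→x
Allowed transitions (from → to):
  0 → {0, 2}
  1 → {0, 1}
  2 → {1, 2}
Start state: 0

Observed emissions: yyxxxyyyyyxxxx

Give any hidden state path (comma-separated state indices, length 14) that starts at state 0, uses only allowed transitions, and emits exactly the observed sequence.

0,0,2,1,1,0,0,0,0,0,2,2,2,1

  t0 'y' -> {0}, take 0 (start)
  t1 'y' -> {0}, take 0 (0->0 ok)
  t2 'x' -> {1,2}, take 2 (0->2 ok)
  t3 'x' -> {1,2}, take 1 (2->1 ok)
  t4 'x' -> {1,2}, take 1 (1->1 ok)
  t5 'y' -> {0}, take 0 (1->0 ok)
  t6 'y' -> {0}, take 0 (0->0 ok)
  t7 'y' -> {0}, take 0 (0->0 ok)
  t8 'y' -> {0}, take 0 (0->0 ok)
  t9 'y' -> {0}, take 0 (0->0 ok)
  t10 'x' -> {1,2}, take 2 (0->2 ok)
  t11 'x' -> {1,2}, take 2 (2->2 ok)
  t12 'x' -> {1,2}, take 2 (2->2 ok)
  t13 'x' -> {1,2}, take 1 (2->1 ok)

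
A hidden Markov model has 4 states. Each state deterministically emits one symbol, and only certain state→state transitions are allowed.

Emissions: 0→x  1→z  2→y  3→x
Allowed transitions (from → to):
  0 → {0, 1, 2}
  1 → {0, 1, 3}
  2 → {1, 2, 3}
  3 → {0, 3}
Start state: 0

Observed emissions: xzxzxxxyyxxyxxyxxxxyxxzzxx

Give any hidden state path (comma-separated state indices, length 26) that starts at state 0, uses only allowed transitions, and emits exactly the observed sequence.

0,1,0,1,0,0,0,2,2,3,0,2,3,0,2,3,0,0,0,2,3,0,1,1,3,3

  pos 0: x in {0,3}, choose 0; start
  pos 1: z in {1}, choose 1; 0->1 ok
  pos 2: x in {0,3}, choose 0; 1->0 ok
  pos 3: z in {1}, choose 1; 0->1 ok
  pos 4: x in {0,3}, choose 0; 1->0 ok
  pos 5: x in {0,3}, choose 0; 0->0 ok
  pos 6: x in {0,3}, choose 0; 0->0 ok
  pos 7: y in {2}, choose 2; 0->2 ok
  pos 8: y in {2}, choose 2; 2->2 ok
  pos 9: x in {0,3}, choose 3; 2->3 ok
  pos 10: x in {0,3}, choose 0; 3->0 ok
  pos 11: y in {2}, choose 2; 0->2 ok
  pos 12: x in {0,3}, choose 3; 2->3 ok
  pos 13: x in {0,3}, choose 0; 3->0 ok
  pos 14: y in {2}, choose 2; 0->2 ok
  pos 15: x in {0,3}, choose 3; 2->3 ok
  pos 16: x in {0,3}, choose 0; 3->0 ok
  pos 17: x in {0,3}, choose 0; 0->0 ok
  pos 18: x in {0,3}, choose 0; 0->0 ok
  pos 19: y in {2}, choose 2; 0->2 ok
  pos 20: x in {0,3}, choose 3; 2->3 ok
  pos 21: x in {0,3}, choose 0; 3->0 ok
  pos 22: z in {1}, choose 1; 0->1 ok
  pos 23: z in {1}, choose 1; 1->1 ok
  pos 24: x in {0,3}, choose 3; 1->3 ok
  pos 25: x in {0,3}, choose 3; 3->3 ok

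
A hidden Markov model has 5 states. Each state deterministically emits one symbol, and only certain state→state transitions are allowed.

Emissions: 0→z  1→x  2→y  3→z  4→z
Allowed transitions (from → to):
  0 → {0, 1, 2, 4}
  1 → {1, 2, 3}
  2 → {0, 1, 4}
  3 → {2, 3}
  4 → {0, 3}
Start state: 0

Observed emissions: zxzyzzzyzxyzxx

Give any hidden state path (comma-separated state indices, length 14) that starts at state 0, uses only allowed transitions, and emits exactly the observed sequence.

  [0] z  {0,3,4}  => 0  start
  [1] x  {1}  => 1  0->1 ok
  [2] z  {0,3,4}  => 3  1->3 ok
  [3] y  {2}  => 2  3->2 ok
  [4] z  {0,3,4}  => 4  2->4 ok
  [5] z  {0,3,4}  => 3  4->3 ok
  [6] z  {0,3,4}  => 3  3->3 ok
  [7] y  {2}  => 2  3->2 ok
  [8] z  {0,3,4}  => 0  2->0 ok
  [9] x  {1}  => 1  0->1 ok
  [10] y  {2}  => 2  1->2 ok
  [11] z  {0,3,4}  => 0  2->0 ok
  [12] x  {1}  => 1  0->1 ok
  [13] x  {1}  => 1  1->1 ok

0,1,3,2,4,3,3,2,0,1,2,0,1,1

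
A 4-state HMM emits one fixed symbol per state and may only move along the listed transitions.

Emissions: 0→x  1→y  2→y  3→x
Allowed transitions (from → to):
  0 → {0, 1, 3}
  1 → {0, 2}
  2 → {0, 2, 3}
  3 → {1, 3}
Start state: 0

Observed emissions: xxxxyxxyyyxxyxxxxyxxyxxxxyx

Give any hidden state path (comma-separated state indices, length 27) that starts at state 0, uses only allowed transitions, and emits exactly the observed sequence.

0,3,3,3,1,0,3,1,2,2,3,3,1,0,0,0,0,1,0,0,1,0,0,0,0,1,0

  0: obs=x cand={0,3} pick 0 [start]
  1: obs=x cand={0,3} pick 3 [0->3 ok]
  2: obs=x cand={0,3} pick 3 [3->3 ok]
  3: obs=x cand={0,3} pick 3 [3->3 ok]
  4: obs=y cand={1,2} pick 1 [3->1 ok]
  5: obs=x cand={0,3} pick 0 [1->0 ok]
  6: obs=x cand={0,3} pick 3 [0->3 ok]
  7: obs=y cand={1,2} pick 1 [3->1 ok]
  8: obs=y cand={1,2} pick 2 [1->2 ok]
  9: obs=y cand={1,2} pick 2 [2->2 ok]
  10: obs=x cand={0,3} pick 3 [2->3 ok]
  11: obs=x cand={0,3} pick 3 [3->3 ok]
  12: obs=y cand={1,2} pick 1 [3->1 ok]
  13: obs=x cand={0,3} pick 0 [1->0 ok]
  14: obs=x cand={0,3} pick 0 [0->0 ok]
  15: obs=x cand={0,3} pick 0 [0->0 ok]
  16: obs=x cand={0,3} pick 0 [0->0 ok]
  17: obs=y cand={1,2} pick 1 [0->1 ok]
  18: obs=x cand={0,3} pick 0 [1->0 ok]
  19: obs=x cand={0,3} pick 0 [0->0 ok]
  20: obs=y cand={1,2} pick 1 [0->1 ok]
  21: obs=x cand={0,3} pick 0 [1->0 ok]
  22: obs=x cand={0,3} pick 0 [0->0 ok]
  23: obs=x cand={0,3} pick 0 [0->0 ok]
  24: obs=x cand={0,3} pick 0 [0->0 ok]
  25: obs=y cand={1,2} pick 1 [0->1 ok]
  26: obs=x cand={0,3} pick 0 [1->0 ok]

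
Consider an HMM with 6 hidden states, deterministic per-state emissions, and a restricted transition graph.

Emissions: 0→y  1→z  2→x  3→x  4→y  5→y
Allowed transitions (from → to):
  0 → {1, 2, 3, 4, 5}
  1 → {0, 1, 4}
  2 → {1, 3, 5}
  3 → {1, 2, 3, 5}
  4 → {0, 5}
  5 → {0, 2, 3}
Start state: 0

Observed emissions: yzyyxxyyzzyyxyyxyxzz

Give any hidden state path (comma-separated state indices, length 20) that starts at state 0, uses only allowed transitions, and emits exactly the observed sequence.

0,1,0,5,2,3,5,0,1,1,4,5,2,5,0,2,5,3,1,1

  t0 'y' -> {0,4,5}, take 0 (start)
  t1 'z' -> {1}, take 1 (0->1 ok)
  t2 'y' -> {0,4,5}, take 0 (1->0 ok)
  t3 'y' -> {0,4,5}, take 5 (0->5 ok)
  t4 'x' -> {2,3}, take 2 (5->2 ok)
  t5 'x' -> {2,3}, take 3 (2->3 ok)
  t6 'y' -> {0,4,5}, take 5 (3->5 ok)
  t7 'y' -> {0,4,5}, take 0 (5->0 ok)
  t8 'z' -> {1}, take 1 (0->1 ok)
  t9 'z' -> {1}, take 1 (1->1 ok)
  t10 'y' -> {0,4,5}, take 4 (1->4 ok)
  t11 'y' -> {0,4,5}, take 5 (4->5 ok)
  t12 'x' -> {2,3}, take 2 (5->2 ok)
  t13 'y' -> {0,4,5}, take 5 (2->5 ok)
  t14 'y' -> {0,4,5}, take 0 (5->0 ok)
  t15 'x' -> {2,3}, take 2 (0->2 ok)
  t16 'y' -> {0,4,5}, take 5 (2->5 ok)
  t17 'x' -> {2,3}, take 3 (5->3 ok)
  t18 'z' -> {1}, take 1 (3->1 ok)
  t19 'z' -> {1}, take 1 (1->1 ok)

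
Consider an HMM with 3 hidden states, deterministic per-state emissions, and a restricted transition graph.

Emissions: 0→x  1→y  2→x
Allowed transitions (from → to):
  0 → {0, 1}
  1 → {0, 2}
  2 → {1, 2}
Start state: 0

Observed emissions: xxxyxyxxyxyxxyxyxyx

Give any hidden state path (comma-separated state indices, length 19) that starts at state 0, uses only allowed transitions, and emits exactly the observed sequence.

  pos 0: x in {0,2}, choose 0; start
  pos 1: x in {0,2}, choose 0; 0->0 ok
  pos 2: x in {0,2}, choose 0; 0->0 ok
  pos 3: y in {1}, choose 1; 0->1 ok
  pos 4: x in {0,2}, choose 2; 1->2 ok
  pos 5: y in {1}, choose 1; 2->1 ok
  pos 6: x in {0,2}, choose 0; 1->0 ok
  pos 7: x in {0,2}, choose 0; 0->0 ok
  pos 8: y in {1}, choose 1; 0->1 ok
  pos 9: x in {0,2}, choose 2; 1->2 ok
  pos 10: y in {1}, choose 1; 2->1 ok
  pos 11: x in {0,2}, choose 0; 1->0 ok
  pos 12: x in {0,2}, choose 0; 0->0 ok
  pos 13: y in {1}, choose 1; 0->1 ok
  pos 14: x in {0,2}, choose 0; 1->0 ok
  pos 15: y in {1}, choose 1; 0->1 ok
  pos 16: x in {0,2}, choose 2; 1->2 ok
  pos 17: y in {1}, choose 1; 2->1 ok
  pos 18: x in {0,2}, choose 0; 1->0 ok

0,0,0,1,2,1,0,0,1,2,1,0,0,1,0,1,2,1,0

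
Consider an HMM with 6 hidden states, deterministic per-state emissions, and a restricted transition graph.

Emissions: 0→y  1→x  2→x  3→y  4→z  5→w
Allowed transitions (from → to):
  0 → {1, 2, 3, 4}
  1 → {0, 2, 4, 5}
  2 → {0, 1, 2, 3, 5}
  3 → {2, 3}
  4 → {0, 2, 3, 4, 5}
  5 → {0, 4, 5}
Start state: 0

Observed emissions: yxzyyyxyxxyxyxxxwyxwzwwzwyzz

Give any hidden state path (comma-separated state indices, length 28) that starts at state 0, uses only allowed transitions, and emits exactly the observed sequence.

  t0 'y' -> {0,3}, take 0 (start)
  t1 'x' -> {1,2}, take 1 (0->1 ok)
  t2 'z' -> {4}, take 4 (1->4 ok)
  t3 'y' -> {0,3}, take 3 (4->3 ok)
  t4 'y' -> {0,3}, take 3 (3->3 ok)
  t5 'y' -> {0,3}, take 3 (3->3 ok)
  t6 'x' -> {1,2}, take 2 (3->2 ok)
  t7 'y' -> {0,3}, take 3 (2->3 ok)
  t8 'x' -> {1,2}, take 2 (3->2 ok)
  t9 'x' -> {1,2}, take 2 (2->2 ok)
  t10 'y' -> {0,3}, take 3 (2->3 ok)
  t11 'x' -> {1,2}, take 2 (3->2 ok)
  t12 'y' -> {0,3}, take 3 (2->3 ok)
  t13 'x' -> {1,2}, take 2 (3->2 ok)
  t14 'x' -> {1,2}, take 2 (2->2 ok)
  t15 'x' -> {1,2}, take 2 (2->2 ok)
  t16 'w' -> {5}, take 5 (2->5 ok)
  t17 'y' -> {0,3}, take 0 (5->0 ok)
  t18 'x' -> {1,2}, take 1 (0->1 ok)
  t19 'w' -> {5}, take 5 (1->5 ok)
  t20 'z' -> {4}, take 4 (5->4 ok)
  t21 'w' -> {5}, take 5 (4->5 ok)
  t22 'w' -> {5}, take 5 (5->5 ok)
  t23 'z' -> {4}, take 4 (5->4 ok)
  t24 'w' -> {5}, take 5 (4->5 ok)
  t25 'y' -> {0,3}, take 0 (5->0 ok)
  t26 'z' -> {4}, take 4 (0->4 ok)
  t27 'z' -> {4}, take 4 (4->4 ok)

0,1,4,3,3,3,2,3,2,2,3,2,3,2,2,2,5,0,1,5,4,5,5,4,5,0,4,4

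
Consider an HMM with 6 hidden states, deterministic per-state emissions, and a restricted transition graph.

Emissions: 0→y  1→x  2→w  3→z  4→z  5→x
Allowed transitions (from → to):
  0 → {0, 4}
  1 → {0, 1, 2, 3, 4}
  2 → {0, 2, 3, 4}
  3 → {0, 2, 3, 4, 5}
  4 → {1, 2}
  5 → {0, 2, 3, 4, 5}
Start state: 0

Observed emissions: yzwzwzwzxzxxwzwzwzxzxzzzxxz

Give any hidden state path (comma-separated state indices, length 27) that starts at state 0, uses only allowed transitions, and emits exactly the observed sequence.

  0: obs=y cand={0} pick 0 [start]
  1: obs=z cand={3,4} pick 4 [0->4 ok]
  2: obs=w cand={2} pick 2 [4->2 ok]
  3: obs=z cand={3,4} pick 3 [2->3 ok]
  4: obs=w cand={2} pick 2 [3->2 ok]
  5: obs=z cand={3,4} pick 4 [2->4 ok]
  6: obs=w cand={2} pick 2 [4->2 ok]
  7: obs=z cand={3,4} pick 4 [2->4 ok]
  8: obs=x cand={1,5} pick 1 [4->1 ok]
  9: obs=z cand={3,4} pick 4 [1->4 ok]
  10: obs=x cand={1,5} pick 1 [4->1 ok]
  11: obs=x cand={1,5} pick 1 [1->1 ok]
  12: obs=w cand={2} pick 2 [1->2 ok]
  13: obs=z cand={3,4} pick 4 [2->4 ok]
  14: obs=w cand={2} pick 2 [4->2 ok]
  15: obs=z cand={3,4} pick 3 [2->3 ok]
  16: obs=w cand={2} pick 2 [3->2 ok]
  17: obs=z cand={3,4} pick 4 [2->4 ok]
  18: obs=x cand={1,5} pick 1 [4->1 ok]
  19: obs=z cand={3,4} pick 4 [1->4 ok]
  20: obs=x cand={1,5} pick 1 [4->1 ok]
  21: obs=z cand={3,4} pick 3 [1->3 ok]
  22: obs=z cand={3,4} pick 3 [3->3 ok]
  23: obs=z cand={3,4} pick 4 [3->4 ok]
  24: obs=x cand={1,5} pick 1 [4->1 ok]
  25: obs=x cand={1,5} pick 1 [1->1 ok]
  26: obs=z cand={3,4} pick 3 [1->3 ok]

0,4,2,3,2,4,2,4,1,4,1,1,2,4,2,3,2,4,1,4,1,3,3,4,1,1,3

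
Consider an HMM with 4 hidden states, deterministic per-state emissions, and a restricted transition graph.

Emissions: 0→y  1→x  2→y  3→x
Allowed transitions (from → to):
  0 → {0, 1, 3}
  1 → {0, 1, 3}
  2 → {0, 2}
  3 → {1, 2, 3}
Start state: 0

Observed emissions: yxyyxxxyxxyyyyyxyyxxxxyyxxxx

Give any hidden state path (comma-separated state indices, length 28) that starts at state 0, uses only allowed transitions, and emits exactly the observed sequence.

0,3,2,0,1,3,1,0,1,3,2,2,0,0,0,3,2,0,1,3,3,3,2,0,3,1,3,3

  pos 0: y in {0,2}, choose 0; start
  pos 1: x in {1,3}, choose 3; 0->3 ok
  pos 2: y in {0,2}, choose 2; 3->2 ok
  pos 3: y in {0,2}, choose 0; 2->0 ok
  pos 4: x in {1,3}, choose 1; 0->1 ok
  pos 5: x in {1,3}, choose 3; 1->3 ok
  pos 6: x in {1,3}, choose 1; 3->1 ok
  pos 7: y in {0,2}, choose 0; 1->0 ok
  pos 8: x in {1,3}, choose 1; 0->1 ok
  pos 9: x in {1,3}, choose 3; 1->3 ok
  pos 10: y in {0,2}, choose 2; 3->2 ok
  pos 11: y in {0,2}, choose 2; 2->2 ok
  pos 12: y in {0,2}, choose 0; 2->0 ok
  pos 13: y in {0,2}, choose 0; 0->0 ok
  pos 14: y in {0,2}, choose 0; 0->0 ok
  pos 15: x in {1,3}, choose 3; 0->3 ok
  pos 16: y in {0,2}, choose 2; 3->2 ok
  pos 17: y in {0,2}, choose 0; 2->0 ok
  pos 18: x in {1,3}, choose 1; 0->1 ok
  pos 19: x in {1,3}, choose 3; 1->3 ok
  pos 20: x in {1,3}, choose 3; 3->3 ok
  pos 21: x in {1,3}, choose 3; 3->3 ok
  pos 22: y in {0,2}, choose 2; 3->2 ok
  pos 23: y in {0,2}, choose 0; 2->0 ok
  pos 24: x in {1,3}, choose 3; 0->3 ok
  pos 25: x in {1,3}, choose 1; 3->1 ok
  pos 26: x in {1,3}, choose 3; 1->3 ok
  pos 27: x in {1,3}, choose 3; 3->3 ok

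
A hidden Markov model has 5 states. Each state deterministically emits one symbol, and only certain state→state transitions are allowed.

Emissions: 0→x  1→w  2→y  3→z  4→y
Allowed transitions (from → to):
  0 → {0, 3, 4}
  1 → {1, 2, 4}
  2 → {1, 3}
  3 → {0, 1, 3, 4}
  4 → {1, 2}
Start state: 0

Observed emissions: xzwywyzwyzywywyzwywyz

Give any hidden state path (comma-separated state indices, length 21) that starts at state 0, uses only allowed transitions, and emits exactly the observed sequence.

0,3,1,2,1,2,3,1,2,3,4,1,4,1,2,3,1,4,1,2,3

  [0] x  {0}  => 0  start
  [1] z  {3}  => 3  0->3 ok
  [2] w  {1}  => 1  3->1 ok
  [3] y  {2,4}  => 2  1->2 ok
  [4] w  {1}  => 1  2->1 ok
  [5] y  {2,4}  => 2  1->2 ok
  [6] z  {3}  => 3  2->3 ok
  [7] w  {1}  => 1  3->1 ok
  [8] y  {2,4}  => 2  1->2 ok
  [9] z  {3}  => 3  2->3 ok
  [10] y  {2,4}  => 4  3->4 ok
  [11] w  {1}  => 1  4->1 ok
  [12] y  {2,4}  => 4  1->4 ok
  [13] w  {1}  => 1  4->1 ok
  [14] y  {2,4}  => 2  1->2 ok
  [15] z  {3}  => 3  2->3 ok
  [16] w  {1}  => 1  3->1 ok
  [17] y  {2,4}  => 4  1->4 ok
  [18] w  {1}  => 1  4->1 ok
  [19] y  {2,4}  => 2  1->2 ok
  [20] z  {3}  => 3  2->3 ok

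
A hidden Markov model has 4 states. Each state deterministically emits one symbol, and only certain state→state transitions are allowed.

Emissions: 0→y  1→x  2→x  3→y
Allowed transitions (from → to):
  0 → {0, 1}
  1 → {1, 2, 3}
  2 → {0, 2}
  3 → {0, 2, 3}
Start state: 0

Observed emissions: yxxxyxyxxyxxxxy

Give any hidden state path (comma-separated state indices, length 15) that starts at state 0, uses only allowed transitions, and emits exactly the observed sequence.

  0: obs=y cand={0,3} pick 0 [start]
  1: obs=x cand={1,2} pick 1 [0->1 ok]
  2: obs=x cand={1,2} pick 1 [1->1 ok]
  3: obs=x cand={1,2} pick 1 [1->1 ok]
  4: obs=y cand={0,3} pick 3 [1->3 ok]
  5: obs=x cand={1,2} pick 2 [3->2 ok]
  6: obs=y cand={0,3} pick 0 [2->0 ok]
  7: obs=x cand={1,2} pick 1 [0->1 ok]
  8: obs=x cand={1,2} pick 2 [1->2 ok]
  9: obs=y cand={0,3} pick 0 [2->0 ok]
  10: obs=x cand={1,2} pick 1 [0->1 ok]
  11: obs=x cand={1,2} pick 1 [1->1 ok]
  12: obs=x cand={1,2} pick 2 [1->2 ok]
  13: obs=x cand={1,2} pick 2 [2->2 ok]
  14: obs=y cand={0,3} pick 0 [2->0 ok]

0,1,1,1,3,2,0,1,2,0,1,1,2,2,0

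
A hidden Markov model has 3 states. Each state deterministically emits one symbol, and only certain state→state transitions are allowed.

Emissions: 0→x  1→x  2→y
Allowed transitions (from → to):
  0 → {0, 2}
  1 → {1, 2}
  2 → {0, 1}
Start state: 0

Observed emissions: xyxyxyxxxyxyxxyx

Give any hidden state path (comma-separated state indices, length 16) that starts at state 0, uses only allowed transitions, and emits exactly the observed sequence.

  0: obs=x cand={0,1} pick 0 [start]
  1: obs=y cand={2} pick 2 [0->2 ok]
  2: obs=x cand={0,1} pick 1 [2->1 ok]
  3: obs=y cand={2} pick 2 [1->2 ok]
  4: obs=x cand={0,1} pick 1 [2->1 ok]
  5: obs=y cand={2} pick 2 [1->2 ok]
  6: obs=x cand={0,1} pick 0 [2->0 ok]
  7: obs=x cand={0,1} pick 0 [0->0 ok]
  8: obs=x cand={0,1} pick 0 [0->0 ok]
  9: obs=y cand={2} pick 2 [0->2 ok]
  10: obs=x cand={0,1} pick 0 [2->0 ok]
  11: obs=y cand={2} pick 2 [0->2 ok]
  12: obs=x cand={0,1} pick 0 [2->0 ok]
  13: obs=x cand={0,1} pick 0 [0->0 ok]
  14: obs=y cand={2} pick 2 [0->2 ok]
  15: obs=x cand={0,1} pick 1 [2->1 ok]

0,2,1,2,1,2,0,0,0,2,0,2,0,0,2,1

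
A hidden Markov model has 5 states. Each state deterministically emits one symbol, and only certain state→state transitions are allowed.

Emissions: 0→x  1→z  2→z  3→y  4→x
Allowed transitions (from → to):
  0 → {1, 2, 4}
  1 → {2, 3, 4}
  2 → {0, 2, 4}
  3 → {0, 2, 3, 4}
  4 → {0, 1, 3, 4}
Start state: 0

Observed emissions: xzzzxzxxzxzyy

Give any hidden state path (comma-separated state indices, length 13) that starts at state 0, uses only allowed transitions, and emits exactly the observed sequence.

  0: obs=x cand={0,4} pick 0 [start]
  1: obs=z cand={1,2} pick 2 [0->2 ok]
  2: obs=z cand={1,2} pick 2 [2->2 ok]
  3: obs=z cand={1,2} pick 2 [2->2 ok]
  4: obs=x cand={0,4} pick 0 [2->0 ok]
  5: obs=z cand={1,2} pick 2 [0->2 ok]
  6: obs=x cand={0,4} pick 4 [2->4 ok]
  7: obs=x cand={0,4} pick 0 [4->0 ok]
  8: obs=z cand={1,2} pick 2 [0->2 ok]
  9: obs=x cand={0,4} pick 4 [2->4 ok]
  10: obs=z cand={1,2} pick 1 [4->1 ok]
  11: obs=y cand={3} pick 3 [1->3 ok]
  12: obs=y cand={3} pick 3 [3->3 ok]

0,2,2,2,0,2,4,0,2,4,1,3,3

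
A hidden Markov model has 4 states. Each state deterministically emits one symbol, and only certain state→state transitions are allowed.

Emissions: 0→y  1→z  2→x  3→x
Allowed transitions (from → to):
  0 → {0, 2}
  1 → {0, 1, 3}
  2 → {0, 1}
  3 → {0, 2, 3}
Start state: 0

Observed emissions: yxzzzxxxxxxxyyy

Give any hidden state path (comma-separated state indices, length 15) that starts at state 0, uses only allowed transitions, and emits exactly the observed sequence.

  t0 'y' -> {0}, take 0 (start)
  t1 'x' -> {2,3}, take 2 (0->2 ok)
  t2 'z' -> {1}, take 1 (2->1 ok)
  t3 'z' -> {1}, take 1 (1->1 ok)
  t4 'z' -> {1}, take 1 (1->1 ok)
  t5 'x' -> {2,3}, take 3 (1->3 ok)
  t6 'x' -> {2,3}, take 3 (3->3 ok)
  t7 'x' -> {2,3}, take 3 (3->3 ok)
  t8 'x' -> {2,3}, take 3 (3->3 ok)
  t9 'x' -> {2,3}, take 3 (3->3 ok)
  t10 'x' -> {2,3}, take 3 (3->3 ok)
  t11 'x' -> {2,3}, take 2 (3->2 ok)
  t12 'y' -> {0}, take 0 (2->0 ok)
  t13 'y' -> {0}, take 0 (0->0 ok)
  t14 'y' -> {0}, take 0 (0->0 ok)

0,2,1,1,1,3,3,3,3,3,3,2,0,0,0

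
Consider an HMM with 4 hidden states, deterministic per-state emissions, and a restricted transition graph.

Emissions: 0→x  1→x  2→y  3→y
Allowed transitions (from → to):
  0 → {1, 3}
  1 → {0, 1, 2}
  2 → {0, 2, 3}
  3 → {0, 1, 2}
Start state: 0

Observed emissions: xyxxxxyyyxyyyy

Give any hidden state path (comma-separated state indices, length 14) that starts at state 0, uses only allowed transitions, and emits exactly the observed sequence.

  [0] x  {0,1}  => 0  start
  [1] y  {2,3}  => 3  0->3 ok
  [2] x  {0,1}  => 0  3->0 ok
  [3] x  {0,1}  => 1  0->1 ok
  [4] x  {0,1}  => 1  1->1 ok
  [5] x  {0,1}  => 1  1->1 ok
  [6] y  {2,3}  => 2  1->2 ok
  [7] y  {2,3}  => 3  2->3 ok
  [8] y  {2,3}  => 2  3->2 ok
  [9] x  {0,1}  => 0  2->0 ok
  [10] y  {2,3}  => 3  0->3 ok
  [11] y  {2,3}  => 2  3->2 ok
  [12] y  {2,3}  => 3  2->3 ok
  [13] y  {2,3}  => 2  3->2 ok

0,3,0,1,1,1,2,3,2,0,3,2,3,2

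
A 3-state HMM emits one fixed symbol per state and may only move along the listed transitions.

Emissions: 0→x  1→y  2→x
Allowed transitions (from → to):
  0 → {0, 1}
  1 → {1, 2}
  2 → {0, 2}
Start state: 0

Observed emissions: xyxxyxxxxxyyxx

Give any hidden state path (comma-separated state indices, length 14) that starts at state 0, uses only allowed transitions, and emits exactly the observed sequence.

0,1,2,0,1,2,2,2,2,0,1,1,2,2

  [0] x  {0,2}  => 0  start
  [1] y  {1}  => 1  0->1 ok
  [2] x  {0,2}  => 2  1->2 ok
  [3] x  {0,2}  => 0  2->0 ok
  [4] y  {1}  => 1  0->1 ok
  [5] x  {0,2}  => 2  1->2 ok
  [6] x  {0,2}  => 2  2->2 ok
  [7] x  {0,2}  => 2  2->2 ok
  [8] x  {0,2}  => 2  2->2 ok
  [9] x  {0,2}  => 0  2->0 ok
  [10] y  {1}  => 1  0->1 ok
  [11] y  {1}  => 1  1->1 ok
  [12] x  {0,2}  => 2  1->2 ok
  [13] x  {0,2}  => 2  2->2 ok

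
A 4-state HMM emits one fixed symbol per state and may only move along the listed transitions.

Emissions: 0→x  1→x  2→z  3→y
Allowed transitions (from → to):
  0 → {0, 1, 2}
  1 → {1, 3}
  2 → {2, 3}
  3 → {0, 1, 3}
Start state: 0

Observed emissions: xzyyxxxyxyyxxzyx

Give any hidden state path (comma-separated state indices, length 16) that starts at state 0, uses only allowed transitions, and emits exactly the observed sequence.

0,2,3,3,0,1,1,3,1,3,3,0,0,2,3,0

  [0] x  {0,1}  => 0  start
  [1] z  {2}  => 2  0->2 ok
  [2] y  {3}  => 3  2->3 ok
  [3] y  {3}  => 3  3->3 ok
  [4] x  {0,1}  => 0  3->0 ok
  [5] x  {0,1}  => 1  0->1 ok
  [6] x  {0,1}  => 1  1->1 ok
  [7] y  {3}  => 3  1->3 ok
  [8] x  {0,1}  => 1  3->1 ok
  [9] y  {3}  => 3  1->3 ok
  [10] y  {3}  => 3  3->3 ok
  [11] x  {0,1}  => 0  3->0 ok
  [12] x  {0,1}  => 0  0->0 ok
  [13] z  {2}  => 2  0->2 ok
  [14] y  {3}  => 3  2->3 ok
  [15] x  {0,1}  => 0  3->0 ok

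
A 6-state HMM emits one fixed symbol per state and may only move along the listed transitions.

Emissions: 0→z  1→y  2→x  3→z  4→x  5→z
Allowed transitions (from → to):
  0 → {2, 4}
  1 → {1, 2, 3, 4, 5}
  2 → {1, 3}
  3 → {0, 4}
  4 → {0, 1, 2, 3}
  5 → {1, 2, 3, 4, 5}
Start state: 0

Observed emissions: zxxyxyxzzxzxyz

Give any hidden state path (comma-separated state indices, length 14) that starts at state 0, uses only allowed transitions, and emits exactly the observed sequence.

0,4,2,1,4,1,4,3,0,4,3,4,1,3

  [0] z  {0,3,5}  => 0  start
  [1] x  {2,4}  => 4  0->4 ok
  [2] x  {2,4}  => 2  4->2 ok
  [3] y  {1}  => 1  2->1 ok
  [4] x  {2,4}  => 4  1->4 ok
  [5] y  {1}  => 1  4->1 ok
  [6] x  {2,4}  => 4  1->4 ok
  [7] z  {0,3,5}  => 3  4->3 ok
  [8] z  {0,3,5}  => 0  3->0 ok
  [9] x  {2,4}  => 4  0->4 ok
  [10] z  {0,3,5}  => 3  4->3 ok
  [11] x  {2,4}  => 4  3->4 ok
  [12] y  {1}  => 1  4->1 ok
  [13] z  {0,3,5}  => 3  1->3 ok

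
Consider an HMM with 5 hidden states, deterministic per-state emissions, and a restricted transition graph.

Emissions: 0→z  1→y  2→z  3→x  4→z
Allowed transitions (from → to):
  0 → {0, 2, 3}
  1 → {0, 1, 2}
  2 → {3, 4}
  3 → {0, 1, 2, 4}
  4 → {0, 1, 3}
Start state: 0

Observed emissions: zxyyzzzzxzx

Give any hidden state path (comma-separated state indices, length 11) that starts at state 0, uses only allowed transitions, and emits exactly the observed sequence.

  [0] z  {0,2,4}  => 0  start
  [1] x  {3}  => 3  0->3 ok
  [2] y  {1}  => 1  3->1 ok
  [3] y  {1}  => 1  1->1 ok
  [4] z  {0,2,4}  => 0  1->0 ok
  [5] z  {0,2,4}  => 2  0->2 ok
  [6] z  {0,2,4}  => 4  2->4 ok
  [7] z  {0,2,4}  => 0  4->0 ok
  [8] x  {3}  => 3  0->3 ok
  [9] z  {0,2,4}  => 0  3->0 ok
  [10] x  {3}  => 3  0->3 ok

0,3,1,1,0,2,4,0,3,0,3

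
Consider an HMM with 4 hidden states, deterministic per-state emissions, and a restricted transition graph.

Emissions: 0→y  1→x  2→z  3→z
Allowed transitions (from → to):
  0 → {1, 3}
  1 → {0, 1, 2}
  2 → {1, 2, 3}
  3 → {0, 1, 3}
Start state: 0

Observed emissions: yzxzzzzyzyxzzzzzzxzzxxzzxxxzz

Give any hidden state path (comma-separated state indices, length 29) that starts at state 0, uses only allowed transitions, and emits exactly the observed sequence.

0,3,1,2,2,2,3,0,3,0,1,2,2,2,2,2,3,1,2,2,1,1,2,2,1,1,1,2,3

  0: obs=y cand={0} pick 0 [start]
  1: obs=z cand={2,3} pick 3 [0->3 ok]
  2: obs=x cand={1} pick 1 [3->1 ok]
  3: obs=z cand={2,3} pick 2 [1->2 ok]
  4: obs=z cand={2,3} pick 2 [2->2 ok]
  5: obs=z cand={2,3} pick 2 [2->2 ok]
  6: obs=z cand={2,3} pick 3 [2->3 ok]
  7: obs=y cand={0} pick 0 [3->0 ok]
  8: obs=z cand={2,3} pick 3 [0->3 ok]
  9: obs=y cand={0} pick 0 [3->0 ok]
  10: obs=x cand={1} pick 1 [0->1 ok]
  11: obs=z cand={2,3} pick 2 [1->2 ok]
  12: obs=z cand={2,3} pick 2 [2->2 ok]
  13: obs=z cand={2,3} pick 2 [2->2 ok]
  14: obs=z cand={2,3} pick 2 [2->2 ok]
  15: obs=z cand={2,3} pick 2 [2->2 ok]
  16: obs=z cand={2,3} pick 3 [2->3 ok]
  17: obs=x cand={1} pick 1 [3->1 ok]
  18: obs=z cand={2,3} pick 2 [1->2 ok]
  19: obs=z cand={2,3} pick 2 [2->2 ok]
  20: obs=x cand={1} pick 1 [2->1 ok]
  21: obs=x cand={1} pick 1 [1->1 ok]
  22: obs=z cand={2,3} pick 2 [1->2 ok]
  23: obs=z cand={2,3} pick 2 [2->2 ok]
  24: obs=x cand={1} pick 1 [2->1 ok]
  25: obs=x cand={1} pick 1 [1->1 ok]
  26: obs=x cand={1} pick 1 [1->1 ok]
  27: obs=z cand={2,3} pick 2 [1->2 ok]
  28: obs=z cand={2,3} pick 3 [2->3 ok]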